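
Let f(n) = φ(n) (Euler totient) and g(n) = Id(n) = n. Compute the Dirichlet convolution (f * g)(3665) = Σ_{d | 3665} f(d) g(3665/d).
(φ * Id)(3665) = 13185

Divisors of 3665: [1, 5, 733, 3665]. For each d | 3665:
  d = 1: φ(1) · Id(3665/1) = 1 · 3665 = 3665
  d = 5: φ(5) · Id(3665/5) = 4 · 733 = 2932
  d = 733: φ(733) · Id(3665/733) = 732 · 5 = 3660
  d = 3665: φ(3665) · Id(3665/3665) = 2928 · 1 = 2928
Summing: (φ * Id)(3665) = 3665 + 2932 + 3660 + 2928 = 13185.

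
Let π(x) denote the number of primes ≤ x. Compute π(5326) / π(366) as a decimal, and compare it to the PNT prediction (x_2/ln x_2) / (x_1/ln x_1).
π(5326)/π(366) = 705/72 ≈ 9.7917;  PNT prediction ≈ 10.0106.

π(366) = 72 and π(5326) = 705, so π(5326)/π(366) ≈ 9.7917. The PNT-predicted ratio is (5326/ln(5326)) / (366/ln(366)) ≈ 10.0106. The two agree to within a few percent, as expected.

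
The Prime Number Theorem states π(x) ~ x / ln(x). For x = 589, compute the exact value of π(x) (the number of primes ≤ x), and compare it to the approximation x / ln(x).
π(589) = 107;  x/ln(x) ≈ 92.34;  relative error ≈ 13.70%.

Directly count primes up to 589: π(589) = 107. The PNT approximation gives 589/ln(589) ≈ 589/6.37843 ≈ 92.34. Relative error (π(x) − x/ln(x)) / π(x) ≈ 13.70%; the approximation is known to undercount slightly (Li(x) is a better estimate).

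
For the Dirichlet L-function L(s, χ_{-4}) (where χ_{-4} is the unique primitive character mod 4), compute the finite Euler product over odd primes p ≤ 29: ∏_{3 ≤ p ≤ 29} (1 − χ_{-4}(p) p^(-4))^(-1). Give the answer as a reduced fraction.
∏ = 2025743556867464796746949565/2048388086956649527369531392

The odd primes p ≤ 29 are [3, 5, 7, 11, 13, 17, 19, 23, 29]. For each, χ(p) = 1 if p ≡ 1 mod 4, χ(p) = −1 if p ≡ 3 mod 4. Taking (1 − χ(p)/p^4)^(-1) = p^4/(p^4 − χ(p)): (1 − (-1)/3^4)^(-1) · (1 − (1)/5^4)^(-1) · (1 − (-1)/7^4)^(-1) · (1 − (-1)/11^4)^(-1) · (1 − (1)/13^4)^(-1) · (1 − (1)/17^4)^(-1) · (1 − (-1)/19^4)^(-1) · (1 − (-1)/23^4)^(-1) · (1 − (1)/29^4)^(-1) = 2025743556867464796746949565/2048388086956649527369531392.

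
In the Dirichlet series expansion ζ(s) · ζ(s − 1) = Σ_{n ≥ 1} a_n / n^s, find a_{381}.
σ(381) = 512

In the product (Σ m^0/m^s)(Σ k / k^s) = Σ (Σ_{d | n} d) / n^s, the coefficient of 1/n^s is σ(n) = Σ_{d | n} d. For n = 381, divisors are [1, 3, 127, 381]; summing: σ(381) = 512.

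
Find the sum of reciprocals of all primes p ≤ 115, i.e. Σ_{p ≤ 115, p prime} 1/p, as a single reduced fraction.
Σ 1/p = 58472171373748331322981543916880425472323867753/31610054640417607788145206291543662493274686990

π(115) = 30, so the primes ≤ 115 are [2, 3, 5, 7, 11, 13, 17, 19, 23, 29, 31, 37, 41, 43, 47, 53, 59, 61, 67, 71, 73, 79, 83, 89, 97, 101, 103, 107, 109, 113]. Summing 1/p over these primes: 58472171373748331322981543916880425472323867753/31610054640417607788145206291543662493274686990 ≈ 1.8498. Mertens estimate ln ln(115) + 0.2615 ≈ 1.8186.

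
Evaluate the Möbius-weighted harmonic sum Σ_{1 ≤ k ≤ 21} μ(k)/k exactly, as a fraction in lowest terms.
Σ μ(k)/k = -15019/4849845

Values of μ(k) for 1 ≤ k ≤ 21: μ(1) = 1, μ(2) = -1, μ(3) = -1, μ(5) = -1, μ(6) = 1, μ(7) = -1, μ(10) = 1, μ(11) = -1, μ(13) = -1, μ(14) = 1, μ(15) = 1, μ(17) = -1, μ(19) = -1, μ(21) = 1, with μ = 0 on non-squarefree integers. Summing μ(k)/k for k where μ(k) ≠ 0 gives -15019/4849845 ≈ -0.0031. (PNT ⟺ this sum → 0 as n → ∞.)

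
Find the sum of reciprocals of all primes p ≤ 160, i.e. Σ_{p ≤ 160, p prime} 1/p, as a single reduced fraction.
Σ 1/p = 67195167335560670940823020383181530154843058347995389615845419/35375166993717494840635767087951744212057570647889977422429870

π(160) = 37, so the primes ≤ 160 are [2, 3, 5, 7, 11, 13, 17, 19, 23, 29, 31, 37, 41, 43, 47, 53, 59, 61, 67, 71, 73, 79, 83, 89, 97, 101, 103, 107, 109, 113, 127, 131, 137, 139, 149, 151, 157]. Summing 1/p over these primes: 67195167335560670940823020383181530154843058347995389615845419/35375166993717494840635767087951744212057570647889977422429870 ≈ 1.8995. Mertens estimate ln ln(160) + 0.2615 ≈ 1.8859.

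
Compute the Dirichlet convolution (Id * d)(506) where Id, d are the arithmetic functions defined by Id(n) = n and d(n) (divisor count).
(Id * d)(506) = 1300

Divisors of 506: [1, 2, 11, 22, 23, 46, 253, 506]. For each d | 506:
  d = 1: Id(1) · d(506/1) = 1 · 8 = 8
  d = 2: Id(2) · d(506/2) = 2 · 4 = 8
  d = 11: Id(11) · d(506/11) = 11 · 4 = 44
  d = 22: Id(22) · d(506/22) = 22 · 2 = 44
  d = 23: Id(23) · d(506/23) = 23 · 4 = 92
  d = 46: Id(46) · d(506/46) = 46 · 2 = 92
  d = 253: Id(253) · d(506/253) = 253 · 2 = 506
  d = 506: Id(506) · d(506/506) = 506 · 1 = 506
Summing: (Id * d)(506) = 8 + 8 + 44 + 44 + 92 + 92 + 506 + 506 = 1300.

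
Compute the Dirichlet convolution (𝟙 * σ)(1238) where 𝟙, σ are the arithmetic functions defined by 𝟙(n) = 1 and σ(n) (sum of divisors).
(𝟙 * σ)(1238) = 2484

Divisors of 1238: [1, 2, 619, 1238]. For each d | 1238:
  d = 1: 𝟙(1) · σ(1238/1) = 1 · 1860 = 1860
  d = 2: 𝟙(2) · σ(1238/2) = 1 · 620 = 620
  d = 619: 𝟙(619) · σ(1238/619) = 1 · 3 = 3
  d = 1238: 𝟙(1238) · σ(1238/1238) = 1 · 1 = 1
Summing: (𝟙 * σ)(1238) = 1860 + 620 + 3 + 1 = 2484.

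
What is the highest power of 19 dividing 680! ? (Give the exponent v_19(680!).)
v_19(680!) = 36

Legendre's formula: v_p(n!) = Σ_{k ≥ 1} ⌊n / p^k⌋. For p = 19, n = 680, the terms are:
  ⌊680/19^1⌋ = ⌊680/19⌋ = 35
  ⌊680/19^2⌋ = ⌊680/361⌋ = 1
(the next term ⌊680/19^3⌋ = 0, terminating the sum). Summing: v_19(680!) = 35 + 1 = 36.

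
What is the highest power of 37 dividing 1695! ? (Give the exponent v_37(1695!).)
v_37(1695!) = 46

Legendre's formula: v_p(n!) = Σ_{k ≥ 1} ⌊n / p^k⌋. For p = 37, n = 1695, the terms are:
  ⌊1695/37^1⌋ = ⌊1695/37⌋ = 45
  ⌊1695/37^2⌋ = ⌊1695/1369⌋ = 1
(the next term ⌊1695/37^3⌋ = 0, terminating the sum). Summing: v_37(1695!) = 45 + 1 = 46.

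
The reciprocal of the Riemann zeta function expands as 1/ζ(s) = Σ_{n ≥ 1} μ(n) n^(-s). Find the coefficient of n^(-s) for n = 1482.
μ(1482) = 1

Factor n = 1482 = 2 · 3 · 13 · 19. μ(n) = 0 if any exponent ≥ 2 (not squarefree); otherwise μ(n) = (−1)^{ω(n)} where ω(n) is the number of distinct prime factors. Applying: μ(1482) = 1.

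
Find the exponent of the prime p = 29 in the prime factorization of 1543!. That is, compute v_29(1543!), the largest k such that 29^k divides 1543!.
v_29(1543!) = 54

Legendre's formula: v_p(n!) = Σ_{k ≥ 1} ⌊n / p^k⌋. For p = 29, n = 1543, the terms are:
  ⌊1543/29^1⌋ = ⌊1543/29⌋ = 53
  ⌊1543/29^2⌋ = ⌊1543/841⌋ = 1
(the next term ⌊1543/29^3⌋ = 0, terminating the sum). Summing: v_29(1543!) = 53 + 1 = 54.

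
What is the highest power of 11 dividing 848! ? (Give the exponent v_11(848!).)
v_11(848!) = 84

Legendre's formula: v_p(n!) = Σ_{k ≥ 1} ⌊n / p^k⌋. For p = 11, n = 848, the terms are:
  ⌊848/11^1⌋ = ⌊848/11⌋ = 77
  ⌊848/11^2⌋ = ⌊848/121⌋ = 7
(the next term ⌊848/11^3⌋ = 0, terminating the sum). Summing: v_11(848!) = 77 + 7 = 84.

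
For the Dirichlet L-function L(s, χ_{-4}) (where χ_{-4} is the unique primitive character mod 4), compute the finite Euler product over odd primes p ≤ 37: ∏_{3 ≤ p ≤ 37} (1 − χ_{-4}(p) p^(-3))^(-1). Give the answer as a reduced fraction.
∏ = 23039676015771696171729025/23777920687809392849977344

The odd primes p ≤ 37 are [3, 5, 7, 11, 13, 17, 19, 23, 29, 31, 37]. For each, χ(p) = 1 if p ≡ 1 mod 4, χ(p) = −1 if p ≡ 3 mod 4. Taking (1 − χ(p)/p^3)^(-1) = p^3/(p^3 − χ(p)): (1 − (-1)/3^3)^(-1) · (1 − (1)/5^3)^(-1) · (1 − (-1)/7^3)^(-1) · (1 − (-1)/11^3)^(-1) · (1 − (1)/13^3)^(-1) · (1 − (1)/17^3)^(-1) · (1 − (-1)/19^3)^(-1) · (1 − (-1)/23^3)^(-1) · (1 − (1)/29^3)^(-1) · (1 − (-1)/31^3)^(-1) · (1 − (1)/37^3)^(-1) = 23039676015771696171729025/23777920687809392849977344.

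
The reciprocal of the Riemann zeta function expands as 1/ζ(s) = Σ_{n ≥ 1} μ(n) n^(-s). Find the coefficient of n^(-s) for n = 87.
μ(87) = 1

Factor n = 87 = 3 · 29. μ(n) = 0 if any exponent ≥ 2 (not squarefree); otherwise μ(n) = (−1)^{ω(n)} where ω(n) is the number of distinct prime factors. Applying: μ(87) = 1.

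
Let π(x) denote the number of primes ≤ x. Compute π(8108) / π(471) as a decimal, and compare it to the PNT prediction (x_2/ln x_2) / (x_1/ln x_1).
π(8108)/π(471) = 1019/91 ≈ 11.1978;  PNT prediction ≈ 11.7717.

π(471) = 91 and π(8108) = 1019, so π(8108)/π(471) ≈ 11.1978. The PNT-predicted ratio is (8108/ln(8108)) / (471/ln(471)) ≈ 11.7717. The two agree to within a few percent, as expected.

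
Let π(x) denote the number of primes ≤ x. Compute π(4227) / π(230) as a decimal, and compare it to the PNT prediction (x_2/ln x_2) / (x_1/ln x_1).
π(4227)/π(230) = 578/50 ≈ 11.5600;  PNT prediction ≈ 11.9702.

π(230) = 50 and π(4227) = 578, so π(4227)/π(230) ≈ 11.5600. The PNT-predicted ratio is (4227/ln(4227)) / (230/ln(230)) ≈ 11.9702. The two agree to within a few percent, as expected.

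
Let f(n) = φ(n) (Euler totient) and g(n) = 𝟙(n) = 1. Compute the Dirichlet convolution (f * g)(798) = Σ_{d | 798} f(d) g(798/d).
(φ * 𝟙)(798) = 798

Divisors of 798: [1, 2, 3, 6, 7, 14, 19, 21, 38, 42, 57, 114, 133, 266, 399, 798]. For each d | 798:
  d = 1: φ(1) · 𝟙(798/1) = 1 · 1 = 1
  d = 2: φ(2) · 𝟙(798/2) = 1 · 1 = 1
  d = 3: φ(3) · 𝟙(798/3) = 2 · 1 = 2
  d = 6: φ(6) · 𝟙(798/6) = 2 · 1 = 2
  d = 7: φ(7) · 𝟙(798/7) = 6 · 1 = 6
  d = 14: φ(14) · 𝟙(798/14) = 6 · 1 = 6
  d = 19: φ(19) · 𝟙(798/19) = 18 · 1 = 18
  d = 21: φ(21) · 𝟙(798/21) = 12 · 1 = 12
  d = 38: φ(38) · 𝟙(798/38) = 18 · 1 = 18
  d = 42: φ(42) · 𝟙(798/42) = 12 · 1 = 12
  d = 57: φ(57) · 𝟙(798/57) = 36 · 1 = 36
  d = 114: φ(114) · 𝟙(798/114) = 36 · 1 = 36
  d = 133: φ(133) · 𝟙(798/133) = 108 · 1 = 108
  d = 266: φ(266) · 𝟙(798/266) = 108 · 1 = 108
  d = 399: φ(399) · 𝟙(798/399) = 216 · 1 = 216
  d = 798: φ(798) · 𝟙(798/798) = 216 · 1 = 216
Summing: (φ * 𝟙)(798) = 1 + 1 + 2 + 2 + 6 + 6 + 18 + 12 + 18 + 12 + 36 + 36 + 108 + 108 + 216 + 216 = 798.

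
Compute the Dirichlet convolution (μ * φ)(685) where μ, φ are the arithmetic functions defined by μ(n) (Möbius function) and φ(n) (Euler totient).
(μ * φ)(685) = 405

Divisors of 685: [1, 5, 137, 685]. For each d | 685:
  d = 1: μ(1) · φ(685/1) = 1 · 544 = 544
  d = 5: μ(5) · φ(685/5) = -1 · 136 = -136
  d = 137: μ(137) · φ(685/137) = -1 · 4 = -4
  d = 685: μ(685) · φ(685/685) = 1 · 1 = 1
Summing: (μ * φ)(685) = 544 + -136 + -4 + 1 = 405.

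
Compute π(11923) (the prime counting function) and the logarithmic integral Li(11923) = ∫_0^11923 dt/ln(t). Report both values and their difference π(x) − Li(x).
π(11923) = 1428;  Li(11923) ≈ 1452.90;  π(x) − Li(x) ≈ -24.90.

Direct count of primes ≤ 11923 gives π(11923) = 1428. Numerical evaluation of the logarithmic integral gives Li(11923) ≈ 1452.90. The difference π(x) − Li(x) ≈ -24.90 is typically negative for small/moderate x (Li(x) overestimates), though Littlewood's theorem shows this sign changes infinitely often.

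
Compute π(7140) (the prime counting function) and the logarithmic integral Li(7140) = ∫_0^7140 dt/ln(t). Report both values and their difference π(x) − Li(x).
π(7140) = 914;  Li(7140) ≈ 930.13;  π(x) − Li(x) ≈ -16.13.

Direct count of primes ≤ 7140 gives π(7140) = 914. Numerical evaluation of the logarithmic integral gives Li(7140) ≈ 930.13. The difference π(x) − Li(x) ≈ -16.13 is typically negative for small/moderate x (Li(x) overestimates), though Littlewood's theorem shows this sign changes infinitely often.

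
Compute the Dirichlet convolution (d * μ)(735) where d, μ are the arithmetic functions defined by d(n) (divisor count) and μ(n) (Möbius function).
(d * μ)(735) = 1

Divisors of 735: [1, 3, 5, 7, 15, 21, 35, 49, 105, 147, 245, 735]. For each d | 735:
  d = 1: d(1) · μ(735/1) = 1 · 0 = 0
  d = 3: d(3) · μ(735/3) = 2 · 0 = 0
  d = 5: d(5) · μ(735/5) = 2 · 0 = 0
  d = 7: d(7) · μ(735/7) = 2 · -1 = -2
  d = 15: d(15) · μ(735/15) = 4 · 0 = 0
  d = 21: d(21) · μ(735/21) = 4 · 1 = 4
  d = 35: d(35) · μ(735/35) = 4 · 1 = 4
  d = 49: d(49) · μ(735/49) = 3 · 1 = 3
  d = 105: d(105) · μ(735/105) = 8 · -1 = -8
  d = 147: d(147) · μ(735/147) = 6 · -1 = -6
  d = 245: d(245) · μ(735/245) = 6 · -1 = -6
  d = 735: d(735) · μ(735/735) = 12 · 1 = 12
Summing: (d * μ)(735) = 0 + 0 + 0 + -2 + 0 + 4 + 4 + 3 + -8 + -6 + -6 + 12 = 1.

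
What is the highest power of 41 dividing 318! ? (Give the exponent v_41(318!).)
v_41(318!) = 7

Legendre's formula: v_p(n!) = Σ_{k ≥ 1} ⌊n / p^k⌋. For p = 41, n = 318, the terms are:
  ⌊318/41^1⌋ = ⌊318/41⌋ = 7
(the next term ⌊318/41^2⌋ = 0, terminating the sum). Summing: v_41(318!) = 7 = 7.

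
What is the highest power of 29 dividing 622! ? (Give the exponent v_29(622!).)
v_29(622!) = 21

Legendre's formula: v_p(n!) = Σ_{k ≥ 1} ⌊n / p^k⌋. For p = 29, n = 622, the terms are:
  ⌊622/29^1⌋ = ⌊622/29⌋ = 21
(the next term ⌊622/29^2⌋ = 0, terminating the sum). Summing: v_29(622!) = 21 = 21.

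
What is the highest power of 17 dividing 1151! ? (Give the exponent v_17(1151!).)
v_17(1151!) = 70

Legendre's formula: v_p(n!) = Σ_{k ≥ 1} ⌊n / p^k⌋. For p = 17, n = 1151, the terms are:
  ⌊1151/17^1⌋ = ⌊1151/17⌋ = 67
  ⌊1151/17^2⌋ = ⌊1151/289⌋ = 3
(the next term ⌊1151/17^3⌋ = 0, terminating the sum). Summing: v_17(1151!) = 67 + 3 = 70.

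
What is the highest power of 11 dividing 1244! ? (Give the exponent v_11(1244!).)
v_11(1244!) = 123

Legendre's formula: v_p(n!) = Σ_{k ≥ 1} ⌊n / p^k⌋. For p = 11, n = 1244, the terms are:
  ⌊1244/11^1⌋ = ⌊1244/11⌋ = 113
  ⌊1244/11^2⌋ = ⌊1244/121⌋ = 10
(the next term ⌊1244/11^3⌋ = 0, terminating the sum). Summing: v_11(1244!) = 113 + 10 = 123.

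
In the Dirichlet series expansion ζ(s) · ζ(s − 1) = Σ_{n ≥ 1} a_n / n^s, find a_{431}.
σ(431) = 432

In the product (Σ m^0/m^s)(Σ k / k^s) = Σ (Σ_{d | n} d) / n^s, the coefficient of 1/n^s is σ(n) = Σ_{d | n} d. For n = 431, divisors are [1, 431]; summing: σ(431) = 432.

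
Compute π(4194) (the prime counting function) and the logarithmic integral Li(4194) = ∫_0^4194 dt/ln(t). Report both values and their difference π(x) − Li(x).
π(4194) = 574;  Li(4194) ≈ 588.69;  π(x) − Li(x) ≈ -14.69.

Direct count of primes ≤ 4194 gives π(4194) = 574. Numerical evaluation of the logarithmic integral gives Li(4194) ≈ 588.69. The difference π(x) − Li(x) ≈ -14.69 is typically negative for small/moderate x (Li(x) overestimates), though Littlewood's theorem shows this sign changes infinitely often.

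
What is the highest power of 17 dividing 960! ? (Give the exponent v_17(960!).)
v_17(960!) = 59

Legendre's formula: v_p(n!) = Σ_{k ≥ 1} ⌊n / p^k⌋. For p = 17, n = 960, the terms are:
  ⌊960/17^1⌋ = ⌊960/17⌋ = 56
  ⌊960/17^2⌋ = ⌊960/289⌋ = 3
(the next term ⌊960/17^3⌋ = 0, terminating the sum). Summing: v_17(960!) = 56 + 3 = 59.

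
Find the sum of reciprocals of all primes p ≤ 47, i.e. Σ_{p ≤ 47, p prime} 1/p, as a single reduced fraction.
Σ 1/p = 1021729465586766997/614889782588491410

π(47) = 15, so the primes ≤ 47 are [2, 3, 5, 7, 11, 13, 17, 19, 23, 29, 31, 37, 41, 43, 47]. Summing 1/p over these primes: 1021729465586766997/614889782588491410 ≈ 1.6616. Mertens estimate ln ln(47) + 0.2615 ≈ 1.6096.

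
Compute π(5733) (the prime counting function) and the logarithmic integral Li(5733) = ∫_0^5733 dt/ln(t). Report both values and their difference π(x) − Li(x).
π(5733) = 753;  Li(5733) ≈ 769.64;  π(x) − Li(x) ≈ -16.64.

Direct count of primes ≤ 5733 gives π(5733) = 753. Numerical evaluation of the logarithmic integral gives Li(5733) ≈ 769.64. The difference π(x) − Li(x) ≈ -16.64 is typically negative for small/moderate x (Li(x) overestimates), though Littlewood's theorem shows this sign changes infinitely often.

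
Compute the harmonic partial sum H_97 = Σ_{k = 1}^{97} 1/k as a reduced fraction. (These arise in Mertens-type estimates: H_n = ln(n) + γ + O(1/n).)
H_97 = 359553024620966925518018240656745677092407/69720375229712477164533808935312303556800

Direct summation: H_97 = 1 + 1/2 + ... + 1/97. The least common denominator is lcm(1, ..., 97) = 69720375229712477164533808935312303556800; over this denominator the numerator is 69720375229712477164533808935312303556800 + 34860187614856238582266904467656151778400 + 23240125076570825721511269645104101185600 + 17430093807428119291133452233828075889200 + 13944075045942495432906761787062460711360 + 11620062538285412860755634822552050592800 + 9960053604244639594933401276473186222400 + 8715046903714059645566726116914037944600 + 7746708358856941907170423215034700395200 + 6972037522971247716453380893531230355680 + 6338215929973861560412164448664754868800 + 5810031269142706430377817411276025296400 + 5363105786900959781887216071947100273600 + 4980026802122319797466700638236593111200 + 4648025015314165144302253929020820237120 + 4357523451857029822783363058457018972300 + 4101198542924263362619635819724253150400 + 3873354179428470953585211607517350197600 + 3669493433142761956028095207121700187200 + 3486018761485623858226690446765615177840 + 3320017868081546531644467092157728740800 + 3169107964986930780206082224332377434400 + 3031320662161412050631904736317926241600 + 2905015634571353215188908705638012648200 + 2788815009188499086581352357412492142272 + 2681552893450479890943608035973550136800 + 2582236119618980635723474405011566798400 + 2490013401061159898733350319118296555600 + 2404150869990085419466683066734907019200 + 2324012507657082572151126964510410118560 + 2249044362248789585952703514042332372800 + 2178761725928514911391681529228509486150 + 2112738643324620520137388149554918289600 + 2050599271462131681309817909862126575200 + 1992010720848927918986680255294637244480 + 1936677089714235476792605803758675098800 + 1884334465667904788230643484738170366400 + 1834746716571380978014047603560850093600 + 1787701928966986593962405357315700091200 + 1743009380742811929113345223382807588920 + 1700496956822255540598385583788104964800 + 1660008934040773265822233546078864370400 + 1621404075109592492198460672914239617600 + 1584553982493465390103041112166188717200 + 1549341671771388381434084643006940079040 + 1515660331080706025315952368158963120800 + 1483412238930052705628378913517283054400 + 1452507817285676607594454352819006324100 + 1422864800606377084990485896639026603200 + 1394407504594249543290676178706246071136 + 1367066180974754454206545273241417716800 + 1340776446725239945471804017986775068400 + 1315478777919103342727052998779477425600 + 1291118059809490317861737202505783399200 + 1267643185994772312082432889732950973760 + 1245006700530579949366675159559148277800 + 1223164477714253985342698402373900062400 + 1202075434995042709733341533367453509600 + 1181701275079872494314132354835801755200 + 1162006253828541286075563482255205059280 + 1142956970978893068271046048119873828800 + 1124522181124394792976351757021166186400 + 1106672622693848843881489030719242913600 + 1089380862964257455695840764614254743075 + 1072621157380191956377443214389420054720 + 1056369321662310260068694074777459144800 + 1040602615368842942754235954258392590400 + 1025299635731065840654908954931063287600 + 1010440220720470683543968245439308747200 + 996005360424463959493340127647318622240 + 981977115911443340345546604722708500800 + 968338544857117738396302901879337549400 + 955073633283732563897723410072771281600 + 942167232833952394115321742369085183200 + 929605003062833028860450785804164047424 + 917373358285690489007023801780425046800 + 905459418567694508630309206952107838400 + 893850964483493296981202678657850045600 + 882536395312816166639668467535598779200 + 871504690371405964556672611691403794460 + 860745373206326878574491468337188932800 + 850248478411127770299192791894052482400 + 840004520839909363428118179943521729600 + 830004467020386632911116773039432185200 + 820239708584852672523927163944850630080 + 810702037554796246099230336457119808800 + 801383623330028473155561022244969006400 + 792276991246732695051520556083094358600 + 783375002581039069264424819497891051200 + 774670835885694190717042321503470039520 + 766157969557279968841030867421014324800 + 757830165540353012657976184079481560400 + 749681454082929861984234504680777457600 + 741706119465026352814189456758641527200 + 733898686628552391205619041424340037440 + 726253908642838303797227176409503162050 + 718766754945489455304472257065075294400 = 359553024620966925518018240656745677092407, so H_97 = 359553024620966925518018240656745677092407/69720375229712477164533808935312303556800 (already in lowest terms) ≈ 5.15707. (The PNT-adjacent estimate ln(97) + γ ≈ 5.15193 matches within O(1/n).)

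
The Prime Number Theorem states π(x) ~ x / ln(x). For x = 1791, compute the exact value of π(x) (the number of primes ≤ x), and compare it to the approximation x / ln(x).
π(1791) = 278;  x/ln(x) ≈ 239.10;  relative error ≈ 13.99%.

Directly count primes up to 1791: π(1791) = 278. The PNT approximation gives 1791/ln(1791) ≈ 1791/7.49053 ≈ 239.10. Relative error (π(x) − x/ln(x)) / π(x) ≈ 13.99%; the approximation is known to undercount slightly (Li(x) is a better estimate).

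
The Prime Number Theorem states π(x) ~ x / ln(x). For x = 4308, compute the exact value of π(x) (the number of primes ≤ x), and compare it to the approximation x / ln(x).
π(4308) = 590;  x/ln(x) ≈ 514.80;  relative error ≈ 12.75%.

Directly count primes up to 4308: π(4308) = 590. The PNT approximation gives 4308/ln(4308) ≈ 4308/8.36823 ≈ 514.80. Relative error (π(x) − x/ln(x)) / π(x) ≈ 12.75%; the approximation is known to undercount slightly (Li(x) is a better estimate).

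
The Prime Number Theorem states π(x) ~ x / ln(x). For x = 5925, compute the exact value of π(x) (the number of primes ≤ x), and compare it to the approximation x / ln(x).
π(5925) = 778;  x/ln(x) ≈ 682.06;  relative error ≈ 12.33%.

Directly count primes up to 5925: π(5925) = 778. The PNT approximation gives 5925/ln(5925) ≈ 5925/8.68694 ≈ 682.06. Relative error (π(x) − x/ln(x)) / π(x) ≈ 12.33%; the approximation is known to undercount slightly (Li(x) is a better estimate).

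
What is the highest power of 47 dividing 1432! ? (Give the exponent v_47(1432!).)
v_47(1432!) = 30

Legendre's formula: v_p(n!) = Σ_{k ≥ 1} ⌊n / p^k⌋. For p = 47, n = 1432, the terms are:
  ⌊1432/47^1⌋ = ⌊1432/47⌋ = 30
(the next term ⌊1432/47^2⌋ = 0, terminating the sum). Summing: v_47(1432!) = 30 = 30.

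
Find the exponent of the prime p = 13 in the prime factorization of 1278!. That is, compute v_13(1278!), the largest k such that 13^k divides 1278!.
v_13(1278!) = 105

Legendre's formula: v_p(n!) = Σ_{k ≥ 1} ⌊n / p^k⌋. For p = 13, n = 1278, the terms are:
  ⌊1278/13^1⌋ = ⌊1278/13⌋ = 98
  ⌊1278/13^2⌋ = ⌊1278/169⌋ = 7
(the next term ⌊1278/13^3⌋ = 0, terminating the sum). Summing: v_13(1278!) = 98 + 7 = 105.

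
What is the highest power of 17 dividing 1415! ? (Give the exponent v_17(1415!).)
v_17(1415!) = 87

Legendre's formula: v_p(n!) = Σ_{k ≥ 1} ⌊n / p^k⌋. For p = 17, n = 1415, the terms are:
  ⌊1415/17^1⌋ = ⌊1415/17⌋ = 83
  ⌊1415/17^2⌋ = ⌊1415/289⌋ = 4
(the next term ⌊1415/17^3⌋ = 0, terminating the sum). Summing: v_17(1415!) = 83 + 4 = 87.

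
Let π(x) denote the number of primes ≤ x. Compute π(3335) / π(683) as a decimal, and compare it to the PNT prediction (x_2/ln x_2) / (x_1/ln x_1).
π(3335)/π(683) = 470/124 ≈ 3.7903;  PNT prediction ≈ 3.9284.

π(683) = 124 and π(3335) = 470, so π(3335)/π(683) ≈ 3.7903. The PNT-predicted ratio is (3335/ln(3335)) / (683/ln(683)) ≈ 3.9284. The two agree to within a few percent, as expected.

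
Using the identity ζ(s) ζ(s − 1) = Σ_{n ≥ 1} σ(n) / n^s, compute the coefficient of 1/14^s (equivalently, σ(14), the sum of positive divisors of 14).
σ(14) = 24

In the product (Σ m^0/m^s)(Σ k / k^s) = Σ (Σ_{d | n} d) / n^s, the coefficient of 1/n^s is σ(n) = Σ_{d | n} d. For n = 14, divisors are [1, 2, 7, 14]; summing: σ(14) = 24.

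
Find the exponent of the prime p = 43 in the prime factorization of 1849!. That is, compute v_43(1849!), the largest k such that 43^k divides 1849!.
v_43(1849!) = 44

Legendre's formula: v_p(n!) = Σ_{k ≥ 1} ⌊n / p^k⌋. For p = 43, n = 1849, the terms are:
  ⌊1849/43^1⌋ = ⌊1849/43⌋ = 43
  ⌊1849/43^2⌋ = ⌊1849/1849⌋ = 1
(the next term ⌊1849/43^3⌋ = 0, terminating the sum). Summing: v_43(1849!) = 43 + 1 = 44.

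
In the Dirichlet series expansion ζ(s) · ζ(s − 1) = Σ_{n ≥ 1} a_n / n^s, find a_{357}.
σ(357) = 576

In the product (Σ m^0/m^s)(Σ k / k^s) = Σ (Σ_{d | n} d) / n^s, the coefficient of 1/n^s is σ(n) = Σ_{d | n} d. For n = 357, divisors are [1, 3, 7, 17, 21, 51, 119, 357]; summing: σ(357) = 576.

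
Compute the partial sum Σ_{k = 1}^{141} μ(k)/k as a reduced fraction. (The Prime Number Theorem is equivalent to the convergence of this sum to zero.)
Σ μ(k)/k = -26068950431314638702419625135422559041799213864607621/3338215550199730022503077710549980019122111551066811030

Values of μ(k) for 1 ≤ k ≤ 141: μ(1) = 1, μ(2) = -1, μ(3) = -1, μ(5) = -1, μ(6) = 1, μ(7) = -1, μ(10) = 1, μ(11) = -1, μ(13) = -1, μ(14) = 1, μ(15) = 1, μ(17) = -1, μ(19) = -1, μ(21) = 1, μ(22) = 1, μ(23) = -1, μ(26) = 1, μ(29) = -1, μ(30) = -1, μ(31) = -1, μ(33) = 1, μ(34) = 1, μ(35) = 1, μ(37) = -1, μ(38) = 1, μ(39) = 1, μ(41) = -1, μ(42) = -1, μ(43) = -1, μ(46) = 1, μ(47) = -1, μ(51) = 1, μ(53) = -1, μ(55) = 1, μ(57) = 1, μ(58) = 1, μ(59) = -1, μ(61) = -1, μ(62) = 1, μ(65) = 1, μ(66) = -1, μ(67) = -1, μ(69) = 1, μ(70) = -1, μ(71) = -1, μ(73) = -1, μ(74) = 1, μ(77) = 1, μ(78) = -1, μ(79) = -1, μ(82) = 1, μ(83) = -1, μ(85) = 1, μ(86) = 1, μ(87) = 1, μ(89) = -1, μ(91) = 1, μ(93) = 1, μ(94) = 1, μ(95) = 1, μ(97) = -1, μ(101) = -1, μ(102) = -1, μ(103) = -1, μ(105) = -1, μ(106) = 1, μ(107) = -1, μ(109) = -1, μ(110) = -1, μ(111) = 1, μ(113) = -1, μ(114) = -1, μ(115) = 1, μ(118) = 1, μ(119) = 1, μ(122) = 1, μ(123) = 1, μ(127) = -1, μ(129) = 1, μ(130) = -1, μ(131) = -1, μ(133) = 1, μ(134) = 1, μ(137) = -1, μ(138) = -1, μ(139) = -1, μ(141) = 1, with μ = 0 on non-squarefree integers. Summing μ(k)/k for k where μ(k) ≠ 0 gives -26068950431314638702419625135422559041799213864607621/3338215550199730022503077710549980019122111551066811030 ≈ -0.0078. (PNT ⟺ this sum → 0 as n → ∞.)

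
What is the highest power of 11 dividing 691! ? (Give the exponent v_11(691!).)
v_11(691!) = 67

Legendre's formula: v_p(n!) = Σ_{k ≥ 1} ⌊n / p^k⌋. For p = 11, n = 691, the terms are:
  ⌊691/11^1⌋ = ⌊691/11⌋ = 62
  ⌊691/11^2⌋ = ⌊691/121⌋ = 5
(the next term ⌊691/11^3⌋ = 0, terminating the sum). Summing: v_11(691!) = 62 + 5 = 67.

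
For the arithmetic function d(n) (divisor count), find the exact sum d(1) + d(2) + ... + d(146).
Σ_{n ≤ 146} d(n) = 754

Compute d(n) for each 1 ≤ n ≤ 146: d(1) = 1, d(2) = 2, d(3) = 2, d(4) = 3, d(5) = 2, d(6) = 4, d(7) = 2, d(8) = 4, d(9) = 3, d(10) = 4, d(11) = 2, d(12) = 6, d(13) = 2, d(14) = 4, d(15) = 4, d(16) = 5, d(17) = 2, d(18) = 6, d(19) = 2, d(20) = 6, d(21) = 4, d(22) = 4, d(23) = 2, d(24) = 8, d(25) = 3, d(26) = 4, d(27) = 4, d(28) = 6, d(29) = 2, d(30) = 8, d(31) = 2, d(32) = 6, d(33) = 4, d(34) = 4, d(35) = 4, d(36) = 9, d(37) = 2, d(38) = 4, d(39) = 4, d(40) = 8, d(41) = 2, d(42) = 8, d(43) = 2, d(44) = 6, d(45) = 6, d(46) = 4, d(47) = 2, d(48) = 10, d(49) = 3, d(50) = 6, d(51) = 4, d(52) = 6, d(53) = 2, d(54) = 8, d(55) = 4, d(56) = 8, d(57) = 4, d(58) = 4, d(59) = 2, d(60) = 12, d(61) = 2, d(62) = 4, d(63) = 6, d(64) = 7, d(65) = 4, d(66) = 8, d(67) = 2, d(68) = 6, d(69) = 4, d(70) = 8, d(71) = 2, d(72) = 12, d(73) = 2, d(74) = 4, d(75) = 6, d(76) = 6, d(77) = 4, d(78) = 8, d(79) = 2, d(80) = 10, d(81) = 5, d(82) = 4, d(83) = 2, d(84) = 12, d(85) = 4, d(86) = 4, d(87) = 4, d(88) = 8, d(89) = 2, d(90) = 12, d(91) = 4, d(92) = 6, d(93) = 4, d(94) = 4, d(95) = 4, d(96) = 12, d(97) = 2, d(98) = 6, d(99) = 6, d(100) = 9, d(101) = 2, d(102) = 8, d(103) = 2, d(104) = 8, d(105) = 8, d(106) = 4, d(107) = 2, d(108) = 12, d(109) = 2, d(110) = 8, d(111) = 4, d(112) = 10, d(113) = 2, d(114) = 8, d(115) = 4, d(116) = 6, d(117) = 6, d(118) = 4, d(119) = 4, d(120) = 16, d(121) = 3, d(122) = 4, d(123) = 4, d(124) = 6, d(125) = 4, d(126) = 12, d(127) = 2, d(128) = 8, d(129) = 4, d(130) = 8, d(131) = 2, d(132) = 12, d(133) = 4, d(134) = 4, d(135) = 8, d(136) = 8, d(137) = 2, d(138) = 8, d(139) = 2, d(140) = 12, d(141) = 4, d(142) = 4, d(143) = 4, d(144) = 15, d(145) = 4, d(146) = 4. Summing all 146 values: 754. (Dirichlet's divisor formula: Σ_{n ≤ x} d(n) = x ln(x) + (2γ − 1) x + O(√x). For x = 146, the asymptotic estimate is ≈ 750.15.)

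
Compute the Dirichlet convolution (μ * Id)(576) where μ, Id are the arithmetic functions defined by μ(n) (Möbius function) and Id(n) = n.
(μ * Id)(576) = 192

Divisors of 576: [1, 2, 3, 4, 6, 8, 9, 12, 16, 18, 24, 32, 36, 48, 64, 72, 96, 144, 192, 288, 576]. For each d | 576:
  d = 1: μ(1) · Id(576/1) = 1 · 576 = 576
  d = 2: μ(2) · Id(576/2) = -1 · 288 = -288
  d = 3: μ(3) · Id(576/3) = -1 · 192 = -192
  d = 4: μ(4) · Id(576/4) = 0 · 144 = 0
  d = 6: μ(6) · Id(576/6) = 1 · 96 = 96
  d = 8: μ(8) · Id(576/8) = 0 · 72 = 0
  d = 9: μ(9) · Id(576/9) = 0 · 64 = 0
  d = 12: μ(12) · Id(576/12) = 0 · 48 = 0
  d = 16: μ(16) · Id(576/16) = 0 · 36 = 0
  d = 18: μ(18) · Id(576/18) = 0 · 32 = 0
  d = 24: μ(24) · Id(576/24) = 0 · 24 = 0
  d = 32: μ(32) · Id(576/32) = 0 · 18 = 0
  d = 36: μ(36) · Id(576/36) = 0 · 16 = 0
  d = 48: μ(48) · Id(576/48) = 0 · 12 = 0
  d = 64: μ(64) · Id(576/64) = 0 · 9 = 0
  d = 72: μ(72) · Id(576/72) = 0 · 8 = 0
  d = 96: μ(96) · Id(576/96) = 0 · 6 = 0
  d = 144: μ(144) · Id(576/144) = 0 · 4 = 0
  d = 192: μ(192) · Id(576/192) = 0 · 3 = 0
  d = 288: μ(288) · Id(576/288) = 0 · 2 = 0
  d = 576: μ(576) · Id(576/576) = 0 · 1 = 0
Summing: (μ * Id)(576) = 576 + -288 + -192 + 0 + 96 + 0 + 0 + 0 + 0 + 0 + 0 + 0 + 0 + 0 + 0 + 0 + 0 + 0 + 0 + 0 + 0 = 192.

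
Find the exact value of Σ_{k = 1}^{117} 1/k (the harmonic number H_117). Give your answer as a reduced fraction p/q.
H_117 = 92871598140184128096692969865041386290666258684529/17379782769567790172972927968296006432665936992320

Direct summation: H_117 = 1 + 1/2 + ... + 1/117. The least common denominator is lcm(1, ..., 117) = 955888052326228459513511038256280353796626534577600; over this denominator the numerator is 955888052326228459513511038256280353796626534577600 + 477944026163114229756755519128140176898313267288800 + 318629350775409486504503679418760117932208844859200 + 238972013081557114878377759564070088449156633644400 + 191177610465245691902702207651256070759325306915520 + 159314675387704743252251839709380058966104422429600 + 136555436046604065644787291179468621970946647796800 + 119486006540778557439188879782035044224578316822200 + 106209783591803162168167893139586705977402948286400 + 95588805232622845951351103825628035379662653457760 + 86898913847838950864864639841480032163329684961600 + 79657337693852371626125919854690029483052211214800 + 73529850178940650731808541404329257984355887275200 + 68277718023302032822393645589734310985473323898400 + 63725870155081897300900735883752023586441768971840 + 59743003270389278719594439891017522112289158411100 + 56228708960366379971383002250369432576272149092800 + 53104891795901581084083946569793352988701474143200 + 50309897490854129448079528329277913357717186030400 + 47794402616311422975675551912814017689831326728880 + 45518478682201355214929097059822873990315549265600 + 43449456923919475432432319920740016081664842480800 + 41560350101140367804935262532881754512896805851200 + 39828668846926185813062959927345014741526105607400 + 38235522093049138380540441530251214151865061383104 + 36764925089470325365904270702164628992177943637600 + 35403261197267720722722631046528901992467649428800 + 34138859011651016411196822794867155492736661949200 + 32961656976766498603914173732975184613676777054400 + 31862935077540948650450367941876011793220884485920 + 30835098462136401919790678653428398509568597889600 + 29871501635194639359797219945508761056144579205550 + 28966304615946316954954879947160010721109894987200 + 28114354480183189985691501125184716288136074546400 + 27311087209320813128957458235893724394189329559360 + 26552445897950790542041973284896676494350737071600 + 25834812225033201608473271304223793345854771204800 + 25154948745427064724039764164638956678858593015200 + 24509950059646883577269513801443085994785295758400 + 23897201308155711487837775956407008844915663364440 + 23314342739664108768622220445275130580405525233600 + 22759239341100677607464548529911436995157774632800 + 22229954705261126965430489261773961716200617083200 + 21724728461959737716216159960370008040832421240400 + 21241956718360632433633578627917341195480589657280 + 20780175050570183902467631266440877256448402925600 + 20338043666515499138585341239495326676523968820800 + 19914334423463092906531479963672507370763052803700 + 19507919435229152234969613025638374567278092542400 + 19117761046524569190270220765125607075932530691552 + 18742902986788793323794334083456477525424049697600 + 18382462544735162682952135351082314496088971818800 + 18035623628796763387047378080307176486728802539200 + 17701630598633860361361315523264450996233824714400 + 17379782769567790172972927968296006432665936992320 + 17069429505825508205598411397433577746368330974600 + 16769965830284709816026509443092637785905728676800 + 16480828488383249301957086866487592306838388527200 + 16201492412308956940906966750106446674519093806400 + 15931467538770474325225183970938005896610442242960 + 15670295939774237041205098987807874652403713681600 + 15417549231068200959895339326714199254784298944800 + 15172826227400451738309699019940957996771849755200 + 14935750817597319679898609972754380528072289602775 + 14705970035788130146361708280865851596871177455040 + 14483152307973158477477439973580005360554947493600 + 14266985855615350141992702063526572444725769172800 + 14057177240091594992845750562592358144068037273200 + 13853450033713455934978420844293918170965601950400 + 13655543604660406564478729117946862197094664779680 + 13463212004594767035401563919102540194318683585600 + 13276222948975395271020986642448338247175368535800 + 13094356881181211774157685455565484298583925131200 + 12917406112516600804236635652111896672927385602400 + 12745174031016379460180147176750404717288353794368 + 12577474372713532362019882082319478339429296507600 + 12414130549691278694980662834497147451904240708800 + 12254975029823441788634756900721542997392647879200 + 12099848763623145057133051117168105744261095374400 + 11948600654077855743918887978203504422457831682220 + 11801087065755906907574210348842967330822549809600 + 11657171369832054384311110222637565290202762616800 + 11516723522002752524259169135617835587911163067200 + 11379619670550338803732274264955718497578887316400 + 11245741792073275994276600450073886515254429818560 + 11114977352630563482715244630886980858100308541600 + 10987218992255499534638057910991728204558925684800 + 10862364230979868858108079980185004020416210620200 + 10740315194676724264196753238834610716816028478400 + 10620978359180316216816789313958670597740294828640 + 10504264311277235818829791629189893997765126753600 + 10390087525285091951233815633220438628224201462800 + 10278366154045467306596892884476132836522865963200 + 10169021833257749569292670619747663338261984410400 + 10061979498170825889615905665855582671543437206080 + 9957167211731546453265739981836253685381526401850 + 9854516003363179994984649878930725296872438500800 + 9753959717614576117484806512819187283639046271200 + 9655434871982105651651626649053336907036631662400 + 9558880523262284595135110382562803537966265345776 + 9464238141843846133797138992636439146501252817600 + 9371451493394396661897167041728238762712024848800 + 9280466527439111257412728526760003434918704219200 + 9191231272367581341476067675541157248044485909400 + 9103695736440271042985819411964574798063109853120 + 9017811814398381693523689040153588243364401269600 + 8933533199310546350593561105198881811183425556800 + 8850815299316930180680657761632225498116912357200 + 8769615158956224399206523286754865631161711326400 + 8689891384783895086486463984148003216332968496160 + 8611604075011067202824423768074597781951590401600 + 8534714752912754102799205698716788873184165487300 + 8459186303771933270031071135011330564571916235200 + 8384982915142354908013254721546318892952864338400 + 8312070020228073560987052506576350902579361170240 + 8240414244191624650978543433243796153419194263600 + 8169983353215627859089837933814361998261765252800 = 5107937897710127045318113342577276245986644227649095, so H_117 = 5107937897710127045318113342577276245986644227649095/955888052326228459513511038256280353796626534577600; reducing by gcd(5107937897710127045318113342577276245986644227649095, 955888052326228459513511038256280353796626534577600) = 55 gives 92871598140184128096692969865041386290666258684529/17379782769567790172972927968296006432665936992320 ≈ 5.34366. (The PNT-adjacent estimate ln(117) + γ ≈ 5.33939 matches within O(1/n).)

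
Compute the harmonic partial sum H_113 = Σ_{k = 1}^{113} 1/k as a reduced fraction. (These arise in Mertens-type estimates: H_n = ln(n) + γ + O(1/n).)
H_113 = 92269644494133624806164448254219916691626018956801/17379782769567790172972927968296006432665936992320

Direct summation: H_113 = 1 + 1/2 + ... + 1/113. The least common denominator is lcm(1, ..., 113) = 955888052326228459513511038256280353796626534577600; over this denominator the numerator is 955888052326228459513511038256280353796626534577600 + 477944026163114229756755519128140176898313267288800 + 318629350775409486504503679418760117932208844859200 + 238972013081557114878377759564070088449156633644400 + 191177610465245691902702207651256070759325306915520 + 159314675387704743252251839709380058966104422429600 + 136555436046604065644787291179468621970946647796800 + 119486006540778557439188879782035044224578316822200 + 106209783591803162168167893139586705977402948286400 + 95588805232622845951351103825628035379662653457760 + 86898913847838950864864639841480032163329684961600 + 79657337693852371626125919854690029483052211214800 + 73529850178940650731808541404329257984355887275200 + 68277718023302032822393645589734310985473323898400 + 63725870155081897300900735883752023586441768971840 + 59743003270389278719594439891017522112289158411100 + 56228708960366379971383002250369432576272149092800 + 53104891795901581084083946569793352988701474143200 + 50309897490854129448079528329277913357717186030400 + 47794402616311422975675551912814017689831326728880 + 45518478682201355214929097059822873990315549265600 + 43449456923919475432432319920740016081664842480800 + 41560350101140367804935262532881754512896805851200 + 39828668846926185813062959927345014741526105607400 + 38235522093049138380540441530251214151865061383104 + 36764925089470325365904270702164628992177943637600 + 35403261197267720722722631046528901992467649428800 + 34138859011651016411196822794867155492736661949200 + 32961656976766498603914173732975184613676777054400 + 31862935077540948650450367941876011793220884485920 + 30835098462136401919790678653428398509568597889600 + 29871501635194639359797219945508761056144579205550 + 28966304615946316954954879947160010721109894987200 + 28114354480183189985691501125184716288136074546400 + 27311087209320813128957458235893724394189329559360 + 26552445897950790542041973284896676494350737071600 + 25834812225033201608473271304223793345854771204800 + 25154948745427064724039764164638956678858593015200 + 24509950059646883577269513801443085994785295758400 + 23897201308155711487837775956407008844915663364440 + 23314342739664108768622220445275130580405525233600 + 22759239341100677607464548529911436995157774632800 + 22229954705261126965430489261773961716200617083200 + 21724728461959737716216159960370008040832421240400 + 21241956718360632433633578627917341195480589657280 + 20780175050570183902467631266440877256448402925600 + 20338043666515499138585341239495326676523968820800 + 19914334423463092906531479963672507370763052803700 + 19507919435229152234969613025638374567278092542400 + 19117761046524569190270220765125607075932530691552 + 18742902986788793323794334083456477525424049697600 + 18382462544735162682952135351082314496088971818800 + 18035623628796763387047378080307176486728802539200 + 17701630598633860361361315523264450996233824714400 + 17379782769567790172972927968296006432665936992320 + 17069429505825508205598411397433577746368330974600 + 16769965830284709816026509443092637785905728676800 + 16480828488383249301957086866487592306838388527200 + 16201492412308956940906966750106446674519093806400 + 15931467538770474325225183970938005896610442242960 + 15670295939774237041205098987807874652403713681600 + 15417549231068200959895339326714199254784298944800 + 15172826227400451738309699019940957996771849755200 + 14935750817597319679898609972754380528072289602775 + 14705970035788130146361708280865851596871177455040 + 14483152307973158477477439973580005360554947493600 + 14266985855615350141992702063526572444725769172800 + 14057177240091594992845750562592358144068037273200 + 13853450033713455934978420844293918170965601950400 + 13655543604660406564478729117946862197094664779680 + 13463212004594767035401563919102540194318683585600 + 13276222948975395271020986642448338247175368535800 + 13094356881181211774157685455565484298583925131200 + 12917406112516600804236635652111896672927385602400 + 12745174031016379460180147176750404717288353794368 + 12577474372713532362019882082319478339429296507600 + 12414130549691278694980662834497147451904240708800 + 12254975029823441788634756900721542997392647879200 + 12099848763623145057133051117168105744261095374400 + 11948600654077855743918887978203504422457831682220 + 11801087065755906907574210348842967330822549809600 + 11657171369832054384311110222637565290202762616800 + 11516723522002752524259169135617835587911163067200 + 11379619670550338803732274264955718497578887316400 + 11245741792073275994276600450073886515254429818560 + 11114977352630563482715244630886980858100308541600 + 10987218992255499534638057910991728204558925684800 + 10862364230979868858108079980185004020416210620200 + 10740315194676724264196753238834610716816028478400 + 10620978359180316216816789313958670597740294828640 + 10504264311277235818829791629189893997765126753600 + 10390087525285091951233815633220438628224201462800 + 10278366154045467306596892884476132836522865963200 + 10169021833257749569292670619747663338261984410400 + 10061979498170825889615905665855582671543437206080 + 9957167211731546453265739981836253685381526401850 + 9854516003363179994984649878930725296872438500800 + 9753959717614576117484806512819187283639046271200 + 9655434871982105651651626649053336907036631662400 + 9558880523262284595135110382562803537966265345776 + 9464238141843846133797138992636439146501252817600 + 9371451493394396661897167041728238762712024848800 + 9280466527439111257412728526760003434918704219200 + 9191231272367581341476067675541157248044485909400 + 9103695736440271042985819411964574798063109853120 + 9017811814398381693523689040153588243364401269600 + 8933533199310546350593561105198881811183425556800 + 8850815299316930180680657761632225498116912357200 + 8769615158956224399206523286754865631161711326400 + 8689891384783895086486463984148003216332968496160 + 8611604075011067202824423768074597781951590401600 + 8534714752912754102799205698716788873184165487300 + 8459186303771933270031071135011330564571916235200 = 5074830447177349364339044653982095418039431042624055, so H_113 = 5074830447177349364339044653982095418039431042624055/955888052326228459513511038256280353796626534577600; reducing by gcd(5074830447177349364339044653982095418039431042624055, 955888052326228459513511038256280353796626534577600) = 55 gives 92269644494133624806164448254219916691626018956801/17379782769567790172972927968296006432665936992320 ≈ 5.30902. (The PNT-adjacent estimate ln(113) + γ ≈ 5.30460 matches within O(1/n).)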